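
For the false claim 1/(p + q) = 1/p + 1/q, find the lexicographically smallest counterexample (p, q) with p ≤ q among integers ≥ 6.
(p, q) = (6, 6)

Substituting (6, 6) into the claim:
LHS = 1/(6 + 6) = 1/12
RHS = 1/6 + 1/6 = 1/3

Since LHS ≠ RHS, this pair disproves the claim, and no lexicographically smaller pair (p ≤ q, integers ≥ 6) does.

For instance (6, 11) is also a counterexample (LHS = 1/17, RHS = 17/66), but it's lexicographically larger.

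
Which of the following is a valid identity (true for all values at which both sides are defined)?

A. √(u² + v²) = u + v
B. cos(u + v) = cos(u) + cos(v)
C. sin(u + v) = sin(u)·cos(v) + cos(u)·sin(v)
C

A: fails at (1, 5) — LHS = √(26) ≈ 5.099, RHS = 6.
B: fails at (1, 2) — LHS = cos(3) ≈ -0.99, RHS = cos(2) + cos(1) ≈ 0.1242.
C: holds — e.g. at (1, 3), both sides equal sin(4) ≈ -0.7568.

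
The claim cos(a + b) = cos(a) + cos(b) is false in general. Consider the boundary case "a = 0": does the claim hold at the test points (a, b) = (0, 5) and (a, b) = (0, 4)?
No, fails at both test points

At (0, 5): LHS = cos(5) ≈ 0.2837 ≠ RHS = cos(5) + 1 ≈ 1.284
At (0, 4): LHS = cos(4) ≈ -0.6536 ≠ RHS = cos(4) + 1 ≈ 0.3464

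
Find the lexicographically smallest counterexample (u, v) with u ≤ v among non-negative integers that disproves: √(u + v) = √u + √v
(u, v) = (1, 1)

At (0, 0): both sides equal 0, so it holds there.
At (0, 2): both sides equal √(2) ≈ 1.414, so it holds there.

Substituting (1, 1) into the claim:
LHS = √(1 + 1) = √(2) ≈ 1.414
RHS = √1 + √1 = 2

Since LHS ≠ RHS, this pair disproves the claim, and no lexicographically smaller pair (u ≤ v, non-negative integers) does.

For instance (1, 4) is also a counterexample (LHS = √(5) ≈ 2.236, RHS = 3), but it's lexicographically larger.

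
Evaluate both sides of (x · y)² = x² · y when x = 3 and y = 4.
LHS = (3 · 4)² = 144
RHS = 3² · 4 = 36

LHS ≠ RHS, so the equation does not hold here.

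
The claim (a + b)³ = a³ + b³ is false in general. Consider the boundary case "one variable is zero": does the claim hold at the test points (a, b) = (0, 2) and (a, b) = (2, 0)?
Yes, holds at both test points

At (0, 2): LHS = 8, RHS = 8 → equal
At (2, 0): LHS = 8, RHS = 8 → equal

So the claim does hold at both of these boundary points, even though it is not an identity.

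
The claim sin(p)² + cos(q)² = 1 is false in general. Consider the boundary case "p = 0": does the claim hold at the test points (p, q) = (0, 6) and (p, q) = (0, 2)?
No, fails at both test points

At (0, 6): LHS = cos(6)² ≈ 0.9219 ≠ RHS = 1
At (0, 2): LHS = cos(2)² ≈ 0.1732 ≠ RHS = 1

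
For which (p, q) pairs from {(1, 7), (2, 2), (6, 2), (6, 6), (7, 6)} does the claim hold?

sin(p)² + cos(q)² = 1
(2, 2), (6, 6)

Testing each pair:
(1, 7): LHS = cos(7)² + sin(1)² ≈ 1.276, RHS = 1 → fails
(2, 2): LHS = cos(2)² + sin(2)² = 1, RHS = 1 → holds
(6, 2): LHS = sin(6)² + cos(2)² ≈ 0.2513, RHS = 1 → fails
(6, 6): LHS = sin(6)² + cos(6)² = 1, RHS = 1 → holds
(7, 6): LHS = sin(7)² + cos(6)² ≈ 1.354, RHS = 1 → fails

2 of 5 pairs satisfy the claim.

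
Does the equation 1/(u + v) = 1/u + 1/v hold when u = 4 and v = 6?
Substituting u = 4, v = 6:

LHS = 1/(4 + 6) = 1/10
RHS = 1/4 + 1/6 = 5/12

LHS ≠ RHS, so the equation does not hold at this point.

Answer: Fails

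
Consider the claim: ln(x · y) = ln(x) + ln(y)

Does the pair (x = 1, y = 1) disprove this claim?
No

Substituting x = 1, y = 1:
LHS = ln(1 · 1) = 0
RHS = ln(1) + ln(1) = 0

The sides agree, so this pair does not disprove the claim.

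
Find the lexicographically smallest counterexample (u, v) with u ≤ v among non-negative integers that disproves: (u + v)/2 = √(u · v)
(u, v) = (0, 1)

Substituting (0, 1) into the claim:
LHS = (0 + 1)/2 = 1/2
RHS = √(0 · 1) = 0

Since LHS ≠ RHS, this pair disproves the claim, and no lexicographically smaller pair (u ≤ v, non-negative integers) does.

For instance (1, 6) is also a counterexample (LHS = 7/2, RHS = √(6) ≈ 2.449), but it's lexicographically larger.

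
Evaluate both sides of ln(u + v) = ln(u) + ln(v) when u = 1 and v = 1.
LHS = ln(1 + 1) = ln(2) ≈ 0.6931
RHS = ln(1) + ln(1) = 0

LHS ≠ RHS (they differ by about 0.6931), so the equation does not hold here.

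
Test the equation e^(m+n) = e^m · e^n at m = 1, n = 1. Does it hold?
Substituting m = 1, n = 1:

LHS = e^(1+1) = e^2 ≈ 7.389
RHS = e^1 · e^1 = e^2 ≈ 7.389

LHS = RHS, so the equation holds at this point.

Answer: Holds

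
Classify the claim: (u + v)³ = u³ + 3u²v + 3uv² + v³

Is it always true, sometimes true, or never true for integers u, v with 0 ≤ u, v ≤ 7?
Always true

The identity holds for every pair in the range. For instance at (u, v) = (5, 1): both sides equal 216.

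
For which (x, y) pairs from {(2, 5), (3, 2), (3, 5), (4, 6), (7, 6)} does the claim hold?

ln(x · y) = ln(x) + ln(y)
Testing each pair:
(2, 5): LHS = ln(10) ≈ 2.303, RHS = ln(2) + ln(5) ≈ 2.303 → holds
(3, 2): LHS = ln(6) ≈ 1.792, RHS = ln(2) + ln(3) ≈ 1.792 → holds
(3, 5): LHS = ln(15) ≈ 2.708, RHS = ln(3) + ln(5) ≈ 2.708 → holds
(4, 6): LHS = ln(24) ≈ 3.178, RHS = ln(4) + ln(6) ≈ 3.178 → holds
(7, 6): LHS = ln(42) ≈ 3.738, RHS = ln(6) + ln(7) ≈ 3.738 → holds

Every pair satisfies the claim.

Answer: All pairs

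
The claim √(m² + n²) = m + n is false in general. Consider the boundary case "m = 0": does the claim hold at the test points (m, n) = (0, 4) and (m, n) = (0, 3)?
Yes, holds at both test points

At (0, 4): LHS = 4, RHS = 4 → equal
At (0, 3): LHS = 3, RHS = 3 → equal

So the claim does hold at both of these boundary points, even though it is not an identity.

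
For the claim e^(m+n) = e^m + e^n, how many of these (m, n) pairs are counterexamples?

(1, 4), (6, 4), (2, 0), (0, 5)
Testing each pair:
(1, 4): LHS = e^5 ≈ 148.4, RHS = e + e^4 ≈ 57.32 → counterexample
(6, 4): LHS = e^10 ≈ 22026.5, RHS = e^4 + e^6 ≈ 458 → counterexample
(2, 0): LHS = e^2 ≈ 7.389, RHS = 1 + e^2 ≈ 8.389 → counterexample
(0, 5): LHS = e^5 ≈ 148.4, RHS = 1 + e^5 ≈ 149.4 → counterexample

That makes 4 counterexamples.

Answer: 4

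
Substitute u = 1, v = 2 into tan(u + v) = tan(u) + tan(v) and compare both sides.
LHS = tan(1 + 2) = tan(3) ≈ -0.1425
RHS = tan(1) + tan(2) ≈ -0.6276

LHS ≠ RHS (they differ by about 0.4851), so the equation does not hold here.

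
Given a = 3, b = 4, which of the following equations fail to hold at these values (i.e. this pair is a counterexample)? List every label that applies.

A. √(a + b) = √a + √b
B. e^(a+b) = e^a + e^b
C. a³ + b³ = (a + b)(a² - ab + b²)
A, B

Evaluating each claim at the given values:
A. LHS = √(7) ≈ 2.646, RHS = √(3) + 2 ≈ 3.732 → fails here (LHS ≠ RHS)
B. LHS = e^7 ≈ 1097, RHS = e^3 + e^4 ≈ 74.68 → fails here (LHS ≠ RHS)
C. LHS = 91, RHS = 91 → holds here (LHS = RHS)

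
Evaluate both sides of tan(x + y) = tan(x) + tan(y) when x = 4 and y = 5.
LHS = tan(4 + 5) = tan(9) ≈ -0.4523
RHS = tan(4) + tan(5) ≈ -2.223

LHS ≠ RHS (they differ by about 1.77), so the equation does not hold here.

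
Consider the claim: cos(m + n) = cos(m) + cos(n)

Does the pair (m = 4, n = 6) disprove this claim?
Substituting m = 4, n = 6:
LHS = cos(4 + 6) = cos(10) ≈ -0.8391
RHS = cos(4) + cos(6) ≈ 0.3065

Since LHS ≠ RHS, this pair disproves the claim.

Answer: Yes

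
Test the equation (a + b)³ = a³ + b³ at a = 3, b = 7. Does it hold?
Fails

Substituting a = 3, b = 7:

LHS = (3 + 7)³ = 1000
RHS = 3³ + 7³ = 370

LHS ≠ RHS, so the equation does not hold at this point.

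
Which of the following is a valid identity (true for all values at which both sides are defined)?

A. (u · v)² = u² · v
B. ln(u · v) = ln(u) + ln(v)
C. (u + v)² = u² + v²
B

A: fails at (4, 5) — LHS = 400, RHS = 80.
B: holds — e.g. at (6, 7), both sides equal ln(42) ≈ 3.738.
C: fails at (1, 2) — LHS = 9, RHS = 5.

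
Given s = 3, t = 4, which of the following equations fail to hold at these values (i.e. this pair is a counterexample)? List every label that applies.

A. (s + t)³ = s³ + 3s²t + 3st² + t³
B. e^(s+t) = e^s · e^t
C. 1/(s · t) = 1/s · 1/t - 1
Evaluating each claim at the given values:
A. LHS = 343, RHS = 343 → holds here (LHS = RHS)
B. LHS = e^7 ≈ 1097, RHS = e^7 ≈ 1097 → holds here (LHS = RHS)
C. LHS = 1/12, RHS = -11/12 → fails here (LHS ≠ RHS)

Answer: C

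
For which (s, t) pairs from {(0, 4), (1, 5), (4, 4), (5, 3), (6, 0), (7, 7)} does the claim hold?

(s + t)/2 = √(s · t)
Testing each pair:
(0, 4): LHS = 2, RHS = 0 → fails
(1, 5): LHS = 3, RHS = √(5) ≈ 2.236 → fails
(4, 4): LHS = 4, RHS = 4 → holds
(5, 3): LHS = 4, RHS = √(15) ≈ 3.873 → fails
(6, 0): LHS = 3, RHS = 0 → fails
(7, 7): LHS = 7, RHS = 7 → holds

2 of 6 pairs satisfy the claim.

Answer: (4, 4), (7, 7)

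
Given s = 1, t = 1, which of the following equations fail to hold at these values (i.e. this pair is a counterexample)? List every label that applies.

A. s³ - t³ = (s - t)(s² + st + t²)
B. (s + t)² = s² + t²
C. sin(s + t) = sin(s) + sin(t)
Evaluating each claim at the given values:
A. LHS = 0, RHS = 0 → holds here (LHS = RHS)
B. LHS = 4, RHS = 2 → fails here (LHS ≠ RHS)
C. LHS = sin(2) ≈ 0.9093, RHS = 2·sin(1) ≈ 1.683 → fails here (LHS ≠ RHS)

Answer: B, C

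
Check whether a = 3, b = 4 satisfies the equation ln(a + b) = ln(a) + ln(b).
Substituting a = 3, b = 4:

LHS = ln(3 + 4) = ln(7) ≈ 1.946
RHS = ln(3) + ln(4) ≈ 2.485

LHS ≠ RHS, so the equation does not hold at this point.

Answer: Fails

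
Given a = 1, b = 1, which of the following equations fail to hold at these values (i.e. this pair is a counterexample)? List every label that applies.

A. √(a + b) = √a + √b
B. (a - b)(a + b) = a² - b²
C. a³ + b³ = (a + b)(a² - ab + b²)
Evaluating each claim at the given values:
A. LHS = √(2) ≈ 1.414, RHS = 2 → fails here (LHS ≠ RHS)
B. LHS = 0, RHS = 0 → holds here (LHS = RHS)
C. LHS = 2, RHS = 2 → holds here (LHS = RHS)

Answer: A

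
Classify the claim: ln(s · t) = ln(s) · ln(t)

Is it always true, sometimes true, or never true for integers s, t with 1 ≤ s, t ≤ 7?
It holds at (s, t) = (1, 1) (both sides equal 0), but fails at (s, t) = (7, 3) (LHS = ln(21) ≈ 3.045, RHS = ln(3)·ln(7) ≈ 2.138).

Answer: Sometimes true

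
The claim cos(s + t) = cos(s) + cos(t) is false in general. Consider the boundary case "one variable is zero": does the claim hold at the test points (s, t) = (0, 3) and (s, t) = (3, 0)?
No, fails at both test points

At (0, 3): LHS = cos(3) ≈ -0.99 ≠ RHS = cos(3) + 1 ≈ 0.01001
At (3, 0): LHS = cos(3) ≈ -0.99 ≠ RHS = cos(3) + 1 ≈ 0.01001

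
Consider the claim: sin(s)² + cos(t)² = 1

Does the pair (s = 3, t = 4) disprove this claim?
Substituting s = 3, t = 4:
LHS = sin(3)² + cos(4)² ≈ 0.4472
RHS = 1

Since LHS ≠ RHS, this pair disproves the claim.

Answer: Yes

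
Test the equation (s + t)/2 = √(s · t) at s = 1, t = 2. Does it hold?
Substituting s = 1, t = 2:

LHS = (1 + 2)/2 = 3/2
RHS = √(1 · 2) = √(2) ≈ 1.414

LHS ≠ RHS, so the equation does not hold at this point.

Answer: Fails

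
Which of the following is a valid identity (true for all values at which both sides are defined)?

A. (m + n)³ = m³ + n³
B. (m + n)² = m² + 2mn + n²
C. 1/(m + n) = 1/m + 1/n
B

A: fails at (3, 4) — LHS = 343, RHS = 91.
B: holds — e.g. at (2, 4), both sides equal 36.
C: fails at (2, 4) — LHS = 1/6, RHS = 3/4.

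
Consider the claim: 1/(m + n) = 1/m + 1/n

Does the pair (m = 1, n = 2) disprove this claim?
Yes

Substituting m = 1, n = 2:
LHS = 1/(1 + 2) = 1/3
RHS = 1/1 + 1/2 = 3/2

Since LHS ≠ RHS, this pair disproves the claim.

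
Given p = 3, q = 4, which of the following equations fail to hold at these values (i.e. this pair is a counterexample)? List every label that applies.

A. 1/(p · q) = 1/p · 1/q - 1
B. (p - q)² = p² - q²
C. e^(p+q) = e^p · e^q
A, B

Evaluating each claim at the given values:
A. LHS = 1/12, RHS = -11/12 → fails here (LHS ≠ RHS)
B. LHS = 1, RHS = -7 → fails here (LHS ≠ RHS)
C. LHS = e^7 ≈ 1097, RHS = e^7 ≈ 1097 → holds here (LHS = RHS)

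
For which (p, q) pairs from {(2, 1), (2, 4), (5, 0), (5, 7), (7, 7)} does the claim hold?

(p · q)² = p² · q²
Testing each pair:
(2, 1): LHS = 4, RHS = 4 → holds
(2, 4): LHS = 64, RHS = 64 → holds
(5, 0): LHS = 0, RHS = 0 → holds
(5, 7): LHS = 1225, RHS = 1225 → holds
(7, 7): LHS = 2401, RHS = 2401 → holds

Every pair satisfies the claim.

Answer: All pairs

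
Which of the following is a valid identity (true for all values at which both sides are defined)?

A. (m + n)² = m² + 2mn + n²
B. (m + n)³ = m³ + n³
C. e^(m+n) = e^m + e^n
A: holds — e.g. at (1, 4), both sides equal 25.
B: fails at (1, 2) — LHS = 27, RHS = 9.
C: fails at (3, 5) — LHS = e^8 ≈ 2981, RHS = e^3 + e^5 ≈ 168.5.

Answer: A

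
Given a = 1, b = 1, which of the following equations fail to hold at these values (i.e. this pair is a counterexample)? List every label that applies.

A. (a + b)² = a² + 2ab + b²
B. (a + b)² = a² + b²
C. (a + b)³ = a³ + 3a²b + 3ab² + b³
Evaluating each claim at the given values:
A. LHS = 4, RHS = 4 → holds here (LHS = RHS)
B. LHS = 4, RHS = 2 → fails here (LHS ≠ RHS)
C. LHS = 8, RHS = 8 → holds here (LHS = RHS)

Answer: B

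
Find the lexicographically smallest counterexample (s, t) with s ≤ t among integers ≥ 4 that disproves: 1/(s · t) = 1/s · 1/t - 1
(s, t) = (4, 4)

Substituting (4, 4) into the claim:
LHS = 1/(4 · 4) = 1/16
RHS = 1/4 · 1/4 - 1 = -15/16

Since LHS ≠ RHS, this pair disproves the claim, and no lexicographically smaller pair (s ≤ t, integers ≥ 4) does.

For instance (10, 11) is also a counterexample (LHS = 1/110, RHS = -109/110), but it's lexicographically larger.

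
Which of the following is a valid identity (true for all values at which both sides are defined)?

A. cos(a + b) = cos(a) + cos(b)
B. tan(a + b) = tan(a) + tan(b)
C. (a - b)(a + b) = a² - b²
A: fails at (1, 3) — LHS = cos(4) ≈ -0.6536, RHS = cos(3) + cos(1) ≈ -0.4497.
B: fails at (3, 4) — LHS = tan(7) ≈ 0.8714, RHS = tan(3) + tan(4) ≈ 1.015.
C: holds — e.g. at (2, 5), both sides equal -21.

Answer: C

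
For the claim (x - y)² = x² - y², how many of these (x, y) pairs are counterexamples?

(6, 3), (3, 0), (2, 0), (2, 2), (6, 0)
1

Testing each pair:
(6, 3): LHS = 9, RHS = 27 → counterexample
(3, 0): LHS = 9, RHS = 9 → satisfies claim
(2, 0): LHS = 4, RHS = 4 → satisfies claim
(2, 2): LHS = 0, RHS = 0 → satisfies claim
(6, 0): LHS = 36, RHS = 36 → satisfies claim

That makes 1 counterexample.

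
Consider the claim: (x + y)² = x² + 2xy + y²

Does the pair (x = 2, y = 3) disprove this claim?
No

Substituting x = 2, y = 3:
LHS = (2 + 3)² = 25
RHS = 2² + 2·2·3 + 3² = 25

The sides agree, so this pair does not disprove the claim.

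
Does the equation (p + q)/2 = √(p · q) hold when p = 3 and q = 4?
Fails

Substituting p = 3, q = 4:

LHS = (3 + 4)/2 = 7/2
RHS = √(3 · 4) = 2·√(3) ≈ 3.464

LHS ≠ RHS, so the equation does not hold at this point.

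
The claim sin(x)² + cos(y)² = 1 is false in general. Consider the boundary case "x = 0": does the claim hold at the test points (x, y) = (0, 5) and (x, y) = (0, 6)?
No, fails at both test points

At (0, 5): LHS = cos(5)² ≈ 0.08046 ≠ RHS = 1
At (0, 6): LHS = cos(6)² ≈ 0.9219 ≠ RHS = 1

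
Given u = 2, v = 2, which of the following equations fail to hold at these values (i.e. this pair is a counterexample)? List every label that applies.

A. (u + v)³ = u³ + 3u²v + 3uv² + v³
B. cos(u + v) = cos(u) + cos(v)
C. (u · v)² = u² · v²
Evaluating each claim at the given values:
A. LHS = 64, RHS = 64 → holds here (LHS = RHS)
B. LHS = cos(4) ≈ -0.6536, RHS = 2·cos(2) ≈ -0.8323 → fails here (LHS ≠ RHS)
C. LHS = 16, RHS = 16 → holds here (LHS = RHS)

Answer: B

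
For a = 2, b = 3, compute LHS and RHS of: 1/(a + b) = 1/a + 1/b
LHS = 1/(2 + 3) = 1/5
RHS = 1/2 + 1/3 = 5/6

LHS ≠ RHS, so the equation does not hold here.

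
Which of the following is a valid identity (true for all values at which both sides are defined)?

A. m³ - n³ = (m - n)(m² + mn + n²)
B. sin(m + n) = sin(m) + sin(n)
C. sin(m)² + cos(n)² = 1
A

A: holds — e.g. at (6, 7), both sides equal -127.
B: fails at (4, 4) — LHS = sin(8) ≈ 0.9894, RHS = 2·sin(4) ≈ -1.514.
C: fails at (2, 7) — LHS = cos(7)² + sin(2)² ≈ 1.395, RHS = 1.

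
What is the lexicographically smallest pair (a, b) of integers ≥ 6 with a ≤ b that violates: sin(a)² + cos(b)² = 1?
At (6, 6): both sides equal 1, so it holds there.

Substituting (6, 7) into the claim:
LHS = sin(6)² + cos(7)² ≈ 0.6464
RHS = 1

Since LHS ≠ RHS, this pair disproves the claim, and no lexicographically smaller pair (a ≤ b, integers ≥ 6) does.

For instance (9, 11) is also a counterexample (LHS = cos(11)² + sin(9)² ≈ 0.1699, RHS = 1), but it's lexicographically larger.

Answer: (a, b) = (6, 7)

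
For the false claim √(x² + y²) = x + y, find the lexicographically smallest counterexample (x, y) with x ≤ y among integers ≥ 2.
(x, y) = (2, 2)

Substituting (2, 2) into the claim:
LHS = √(2² + 2²) = 2·√(2) ≈ 2.828
RHS = 2 + 2 = 4

Since LHS ≠ RHS, this pair disproves the claim, and no lexicographically smaller pair (x ≤ y, integers ≥ 2) does.

For instance (5, 7) is also a counterexample (LHS = √(74) ≈ 8.602, RHS = 12), but it's lexicographically larger.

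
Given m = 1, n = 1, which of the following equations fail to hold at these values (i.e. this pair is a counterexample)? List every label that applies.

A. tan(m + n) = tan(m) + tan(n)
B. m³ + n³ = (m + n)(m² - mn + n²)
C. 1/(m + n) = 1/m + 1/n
Evaluating each claim at the given values:
A. LHS = tan(2) ≈ -2.185, RHS = 2·tan(1) ≈ 3.115 → fails here (LHS ≠ RHS)
B. LHS = 2, RHS = 2 → holds here (LHS = RHS)
C. LHS = 1/2, RHS = 2 → fails here (LHS ≠ RHS)

Answer: A, C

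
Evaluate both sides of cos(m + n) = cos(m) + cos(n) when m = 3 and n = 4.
LHS = cos(3 + 4) = cos(7) ≈ 0.7539
RHS = cos(3) + cos(4) ≈ -1.644

LHS ≠ RHS (they differ by about 2.398), so the equation does not hold here.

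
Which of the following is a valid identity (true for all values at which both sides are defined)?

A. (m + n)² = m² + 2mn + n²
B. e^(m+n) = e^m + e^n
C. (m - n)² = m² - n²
A: holds — e.g. at (1, 2), both sides equal 9.
B: fails at (4, 6) — LHS = e^10 ≈ 22026.5, RHS = e^4 + e^6 ≈ 458.
C: fails at (4, 5) — LHS = 1, RHS = -9.

Answer: A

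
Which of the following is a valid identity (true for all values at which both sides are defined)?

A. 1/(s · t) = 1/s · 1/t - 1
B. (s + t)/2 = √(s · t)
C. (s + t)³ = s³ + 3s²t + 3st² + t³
C

A: fails at (4, 5) — LHS = 1/20, RHS = -19/20.
B: fails at (0, 1) — LHS = 1/2, RHS = 0.
C: holds — e.g. at (2, 2), both sides equal 64.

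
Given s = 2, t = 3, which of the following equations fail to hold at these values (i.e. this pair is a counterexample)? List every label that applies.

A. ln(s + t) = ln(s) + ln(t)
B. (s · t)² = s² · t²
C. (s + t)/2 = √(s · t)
A, C

Evaluating each claim at the given values:
A. LHS = ln(5) ≈ 1.609, RHS = ln(2) + ln(3) ≈ 1.792 → fails here (LHS ≠ RHS)
B. LHS = 36, RHS = 36 → holds here (LHS = RHS)
C. LHS = 5/2, RHS = √(6) ≈ 2.449 → fails here (LHS ≠ RHS)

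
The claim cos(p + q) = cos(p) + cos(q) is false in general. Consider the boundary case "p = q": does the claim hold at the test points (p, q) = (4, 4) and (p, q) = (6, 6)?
No, fails at both test points

At (4, 4): LHS = cos(8) ≈ -0.1455 ≠ RHS = 2·cos(4) ≈ -1.307
At (6, 6): LHS = cos(12) ≈ 0.8439 ≠ RHS = 2·cos(6) ≈ 1.92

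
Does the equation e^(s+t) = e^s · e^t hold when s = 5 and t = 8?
Holds

Substituting s = 5, t = 8:

LHS = e^(5+8) = e^13 ≈ 442413.4
RHS = e^5 · e^8 = e^13 ≈ 442413.4

LHS = RHS, so the equation holds at this point.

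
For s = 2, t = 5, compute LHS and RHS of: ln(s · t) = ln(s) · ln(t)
LHS = ln(2 · 5) = ln(10) ≈ 2.303
RHS = ln(2) · ln(5) ≈ 1.116

LHS ≠ RHS (they differ by about 1.187), so the equation does not hold here.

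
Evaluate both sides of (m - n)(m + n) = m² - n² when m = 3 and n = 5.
LHS = (3 - 5)(3 + 5) = -16
RHS = 3² - 5² = -16

LHS = RHS: the two sides agree.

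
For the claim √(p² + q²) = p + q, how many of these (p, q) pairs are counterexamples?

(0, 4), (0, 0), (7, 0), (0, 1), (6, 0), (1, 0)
0

Testing each pair:
(0, 4): LHS = 4, RHS = 4 → satisfies claim
(0, 0): LHS = 0, RHS = 0 → satisfies claim
(7, 0): LHS = 7, RHS = 7 → satisfies claim
(0, 1): LHS = 1, RHS = 1 → satisfies claim
(6, 0): LHS = 6, RHS = 6 → satisfies claim
(1, 0): LHS = 1, RHS = 1 → satisfies claim

That makes 0 counterexamples.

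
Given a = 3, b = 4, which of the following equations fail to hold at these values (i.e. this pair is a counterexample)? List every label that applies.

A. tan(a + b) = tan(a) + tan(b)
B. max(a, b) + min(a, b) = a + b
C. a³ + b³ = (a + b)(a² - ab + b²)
Evaluating each claim at the given values:
A. LHS = tan(7) ≈ 0.8714, RHS = tan(3) + tan(4) ≈ 1.015 → fails here (LHS ≠ RHS)
B. LHS = 7, RHS = 7 → holds here (LHS = RHS)
C. LHS = 91, RHS = 91 → holds here (LHS = RHS)

Answer: A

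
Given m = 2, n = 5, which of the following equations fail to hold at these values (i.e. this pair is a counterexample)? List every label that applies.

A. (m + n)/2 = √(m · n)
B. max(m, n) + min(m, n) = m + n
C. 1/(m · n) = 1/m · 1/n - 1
Evaluating each claim at the given values:
A. LHS = 7/2, RHS = √(10) ≈ 3.162 → fails here (LHS ≠ RHS)
B. LHS = 7, RHS = 7 → holds here (LHS = RHS)
C. LHS = 1/10, RHS = -9/10 → fails here (LHS ≠ RHS)

Answer: A, C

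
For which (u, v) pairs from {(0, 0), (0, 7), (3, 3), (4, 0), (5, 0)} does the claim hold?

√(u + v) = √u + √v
Testing each pair:
(0, 0): LHS = 0, RHS = 0 → holds
(0, 7): LHS = √(7) ≈ 2.646, RHS = √(7) ≈ 2.646 → holds
(3, 3): LHS = √(6) ≈ 2.449, RHS = 2·√(3) ≈ 3.464 → fails
(4, 0): LHS = 2, RHS = 2 → holds
(5, 0): LHS = √(5) ≈ 2.236, RHS = √(5) ≈ 2.236 → holds

4 of 5 pairs satisfy the claim.

Answer: (0, 0), (0, 7), (4, 0), (5, 0)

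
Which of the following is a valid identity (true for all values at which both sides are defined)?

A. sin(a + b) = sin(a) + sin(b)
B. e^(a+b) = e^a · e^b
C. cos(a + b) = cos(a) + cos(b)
A: fails at (1, 4) — LHS = sin(5) ≈ -0.9589, RHS = sin(4) + sin(1) ≈ 0.08467.
B: holds — e.g. at (1, 4), both sides equal e^5 ≈ 148.4.
C: fails at (1, 1) — LHS = cos(2) ≈ -0.4161, RHS = 2·cos(1) ≈ 1.081.

Answer: B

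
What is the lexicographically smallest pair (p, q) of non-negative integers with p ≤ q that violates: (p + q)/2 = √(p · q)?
Substituting (0, 1) into the claim:
LHS = (0 + 1)/2 = 1/2
RHS = √(0 · 1) = 0

Since LHS ≠ RHS, this pair disproves the claim, and no lexicographically smaller pair (p ≤ q, non-negative integers) does.

For instance (1, 6) is also a counterexample (LHS = 7/2, RHS = √(6) ≈ 2.449), but it's lexicographically larger.

Answer: (p, q) = (0, 1)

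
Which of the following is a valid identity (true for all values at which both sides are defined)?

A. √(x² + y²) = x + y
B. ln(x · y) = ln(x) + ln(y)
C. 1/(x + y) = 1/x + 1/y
A: fails at (4, 5) — LHS = √(41) ≈ 6.403, RHS = 9.
B: holds — e.g. at (4, 5), both sides equal ln(20) ≈ 2.996.
C: fails at (3, 3) — LHS = 1/6, RHS = 2/3.

Answer: B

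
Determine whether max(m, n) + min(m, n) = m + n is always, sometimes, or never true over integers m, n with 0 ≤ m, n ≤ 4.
Always true

The identity holds for every pair in the range. For instance at (m, n) = (3, 4): both sides equal 7.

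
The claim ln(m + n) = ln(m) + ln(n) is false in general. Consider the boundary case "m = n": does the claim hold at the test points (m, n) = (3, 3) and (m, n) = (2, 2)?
At (3, 3): LHS = ln(6) ≈ 1.792 ≠ RHS = 2·ln(3) ≈ 2.197
At (2, 2): LHS = ln(4) ≈ 1.386, RHS = 2·ln(2) ≈ 1.386 → equal

Answer: Only at (2, 2)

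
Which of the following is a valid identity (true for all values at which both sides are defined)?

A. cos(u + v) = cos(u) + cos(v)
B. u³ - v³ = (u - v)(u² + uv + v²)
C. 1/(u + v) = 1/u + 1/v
B

A: fails at (2, 7) — LHS = cos(9) ≈ -0.9111, RHS = cos(2) + cos(7) ≈ 0.3378.
B: holds — e.g. at (3, 3), both sides equal 0.
C: fails at (5, 8) — LHS = 1/13, RHS = 13/40.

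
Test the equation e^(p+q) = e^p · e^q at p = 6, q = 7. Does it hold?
Substituting p = 6, q = 7:

LHS = e^(6+7) = e^13 ≈ 442413.4
RHS = e^6 · e^7 = e^13 ≈ 442413.4

LHS = RHS, so the equation holds at this point.

Answer: Holds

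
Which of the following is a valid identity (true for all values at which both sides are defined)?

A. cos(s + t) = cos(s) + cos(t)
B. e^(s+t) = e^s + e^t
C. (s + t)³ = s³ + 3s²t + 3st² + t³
C

A: fails at (3, 4) — LHS = cos(7) ≈ 0.7539, RHS = cos(3) + cos(4) ≈ -1.644.
B: fails at (1, 1) — LHS = e^2 ≈ 7.389, RHS = 2·e ≈ 5.437.
C: holds — e.g. at (5, 5), both sides equal 1000.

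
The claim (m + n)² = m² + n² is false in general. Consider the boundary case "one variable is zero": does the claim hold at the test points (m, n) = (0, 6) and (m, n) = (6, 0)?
Yes, holds at both test points

At (0, 6): LHS = 36, RHS = 36 → equal
At (6, 0): LHS = 36, RHS = 36 → equal

So the claim does hold at both of these boundary points, even though it is not an identity.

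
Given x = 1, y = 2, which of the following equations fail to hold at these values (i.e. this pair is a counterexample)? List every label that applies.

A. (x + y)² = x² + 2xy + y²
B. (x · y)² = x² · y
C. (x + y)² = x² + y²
B, C

Evaluating each claim at the given values:
A. LHS = 9, RHS = 9 → holds here (LHS = RHS)
B. LHS = 4, RHS = 2 → fails here (LHS ≠ RHS)
C. LHS = 9, RHS = 5 → fails here (LHS ≠ RHS)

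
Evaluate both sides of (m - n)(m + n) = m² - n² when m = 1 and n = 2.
LHS = (1 - 2)(1 + 2) = -3
RHS = 1² - 2² = -3

LHS = RHS: the two sides agree.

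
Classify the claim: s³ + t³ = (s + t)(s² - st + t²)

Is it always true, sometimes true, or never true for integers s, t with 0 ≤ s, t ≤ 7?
The identity holds for every pair in the range. For instance at (s, t) = (1, 0): both sides equal 1.

Answer: Always true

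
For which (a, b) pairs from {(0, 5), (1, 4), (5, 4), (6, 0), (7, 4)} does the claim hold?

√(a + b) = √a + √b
(0, 5), (6, 0)

Testing each pair:
(0, 5): LHS = √(5) ≈ 2.236, RHS = √(5) ≈ 2.236 → holds
(1, 4): LHS = √(5) ≈ 2.236, RHS = 3 → fails
(5, 4): LHS = 3, RHS = 2 + √(5) ≈ 4.236 → fails
(6, 0): LHS = √(6) ≈ 2.449, RHS = √(6) ≈ 2.449 → holds
(7, 4): LHS = √(11) ≈ 3.317, RHS = 2 + √(7) ≈ 4.646 → fails

2 of 5 pairs satisfy the claim.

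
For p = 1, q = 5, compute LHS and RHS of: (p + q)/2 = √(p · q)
LHS = (1 + 5)/2 = 3
RHS = √(1 · 5) = √(5) ≈ 2.236

LHS ≠ RHS (they differ by about 0.7639), so the equation does not hold here.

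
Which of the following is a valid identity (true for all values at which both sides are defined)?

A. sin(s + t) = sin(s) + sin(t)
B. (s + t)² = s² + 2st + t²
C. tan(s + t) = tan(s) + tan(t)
A: fails at (1, 1) — LHS = sin(2) ≈ 0.9093, RHS = 2·sin(1) ≈ 1.683.
B: holds — e.g. at (2, 2), both sides equal 16.
C: fails at (4, 6) — LHS = tan(10) ≈ 0.6484, RHS = tan(6) + tan(4) ≈ 0.8668.

Answer: B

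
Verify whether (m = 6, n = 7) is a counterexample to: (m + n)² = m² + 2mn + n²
No

Substituting m = 6, n = 7:
LHS = (6 + 7)² = 169
RHS = 6² + 2·6·7 + 7² = 169

The sides agree, so this pair does not disprove the claim.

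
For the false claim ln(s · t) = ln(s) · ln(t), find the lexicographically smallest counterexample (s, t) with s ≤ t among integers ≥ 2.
(s, t) = (2, 2)

Substituting (2, 2) into the claim:
LHS = ln(2 · 2) = ln(4) ≈ 1.386
RHS = ln(2) · ln(2) = ln(2)² ≈ 0.4805

Since LHS ≠ RHS, this pair disproves the claim, and no lexicographically smaller pair (s ≤ t, integers ≥ 2) does.

For instance (3, 9) is also a counterexample (LHS = ln(27) ≈ 3.296, RHS = ln(3)·ln(9) ≈ 2.414), but it's lexicographically larger.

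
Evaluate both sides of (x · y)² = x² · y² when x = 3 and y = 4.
LHS = (3 · 4)² = 144
RHS = 3² · 4² = 144

LHS = RHS: the two sides agree.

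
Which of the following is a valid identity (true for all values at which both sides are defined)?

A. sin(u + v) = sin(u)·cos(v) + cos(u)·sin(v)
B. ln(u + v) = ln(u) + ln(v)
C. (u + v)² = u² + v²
A: holds — e.g. at (4, 4), both sides equal sin(8) ≈ 0.9894.
B: fails at (1, 3) — LHS = ln(4) ≈ 1.386, RHS = ln(3) ≈ 1.099.
C: fails at (2, 2) — LHS = 16, RHS = 8.

Answer: A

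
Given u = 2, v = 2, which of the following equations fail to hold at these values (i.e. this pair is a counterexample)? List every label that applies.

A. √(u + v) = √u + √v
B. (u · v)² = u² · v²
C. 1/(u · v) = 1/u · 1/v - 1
Evaluating each claim at the given values:
A. LHS = 2, RHS = 2·√(2) ≈ 2.828 → fails here (LHS ≠ RHS)
B. LHS = 16, RHS = 16 → holds here (LHS = RHS)
C. LHS = 1/4, RHS = -3/4 → fails here (LHS ≠ RHS)

Answer: A, C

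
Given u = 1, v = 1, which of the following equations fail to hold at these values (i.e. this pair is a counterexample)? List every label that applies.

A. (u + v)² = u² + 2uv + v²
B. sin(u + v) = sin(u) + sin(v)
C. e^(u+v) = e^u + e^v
Evaluating each claim at the given values:
A. LHS = 4, RHS = 4 → holds here (LHS = RHS)
B. LHS = sin(2) ≈ 0.9093, RHS = 2·sin(1) ≈ 1.683 → fails here (LHS ≠ RHS)
C. LHS = e^2 ≈ 7.389, RHS = 2·e ≈ 5.437 → fails here (LHS ≠ RHS)

Answer: B, C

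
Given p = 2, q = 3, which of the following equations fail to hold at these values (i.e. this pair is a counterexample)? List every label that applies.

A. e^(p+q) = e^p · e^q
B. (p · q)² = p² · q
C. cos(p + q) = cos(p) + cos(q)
Evaluating each claim at the given values:
A. LHS = e^5 ≈ 148.4, RHS = e^5 ≈ 148.4 → holds here (LHS = RHS)
B. LHS = 36, RHS = 12 → fails here (LHS ≠ RHS)
C. LHS = cos(5) ≈ 0.2837, RHS = cos(3) + cos(2) ≈ -1.406 → fails here (LHS ≠ RHS)

Answer: B, C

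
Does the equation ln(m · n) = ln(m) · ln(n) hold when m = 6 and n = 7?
Fails

Substituting m = 6, n = 7:

LHS = ln(6 · 7) = ln(42) ≈ 3.738
RHS = ln(6) · ln(7) ≈ 3.487

LHS ≠ RHS, so the equation does not hold at this point.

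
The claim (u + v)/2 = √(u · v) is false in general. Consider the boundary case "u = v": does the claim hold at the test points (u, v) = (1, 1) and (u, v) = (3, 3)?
Yes, holds at both test points

At (1, 1): LHS = 1, RHS = 1 → equal
At (3, 3): LHS = 3, RHS = 3 → equal

So the claim does hold at both of these boundary points, even though it is not an identity.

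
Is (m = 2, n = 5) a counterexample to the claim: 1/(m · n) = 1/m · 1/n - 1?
Yes

Substituting m = 2, n = 5:
LHS = 1/(2 · 5) = 1/10
RHS = 1/2 · 1/5 - 1 = -9/10

Since LHS ≠ RHS, this pair disproves the claim.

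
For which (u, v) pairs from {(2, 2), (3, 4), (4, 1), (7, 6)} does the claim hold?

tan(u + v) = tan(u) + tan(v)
None

Testing each pair:
(2, 2): LHS = tan(4) ≈ 1.158, RHS = 2·tan(2) ≈ -4.37 → fails
(3, 4): LHS = tan(7) ≈ 0.8714, RHS = tan(3) + tan(4) ≈ 1.015 → fails
(4, 1): LHS = tan(5) ≈ -3.381, RHS = tan(4) + tan(1) ≈ 2.715 → fails
(7, 6): LHS = tan(13) ≈ 0.463, RHS = tan(6) + tan(7) ≈ 0.5804 → fails

No pair satisfies the claim.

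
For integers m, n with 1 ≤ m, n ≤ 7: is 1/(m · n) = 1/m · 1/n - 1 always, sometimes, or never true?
The claim fails for every pair in the range. For instance at (m, n) = (6, 7): LHS = 1/42, RHS = -41/42.

Answer: Never true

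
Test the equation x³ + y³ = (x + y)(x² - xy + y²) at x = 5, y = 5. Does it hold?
Holds

Substituting x = 5, y = 5:

LHS = 5³ + 5³ = 250
RHS = (5 + 5)(5² - 5·5 + 5²) = 250

LHS = RHS, so the equation holds at this point.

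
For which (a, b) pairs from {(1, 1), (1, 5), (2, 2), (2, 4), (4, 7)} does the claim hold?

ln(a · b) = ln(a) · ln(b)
Testing each pair:
(1, 1): LHS = 0, RHS = 0 → holds
(1, 5): LHS = ln(5) ≈ 1.609, RHS = 0 → fails
(2, 2): LHS = ln(4) ≈ 1.386, RHS = ln(2)² ≈ 0.4805 → fails
(2, 4): LHS = ln(8) ≈ 2.079, RHS = ln(2)·ln(4) ≈ 0.9609 → fails
(4, 7): LHS = ln(28) ≈ 3.332, RHS = ln(4)·ln(7) ≈ 2.698 → fails

1 of 5 pairs satisfies the claim.

Answer: (1, 1)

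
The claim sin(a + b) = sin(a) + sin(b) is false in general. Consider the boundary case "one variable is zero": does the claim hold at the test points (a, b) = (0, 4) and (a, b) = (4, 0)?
Yes, holds at both test points

At (0, 4): LHS = sin(4) ≈ -0.7568, RHS = sin(4) ≈ -0.7568 → equal
At (4, 0): LHS = sin(4) ≈ -0.7568, RHS = sin(4) ≈ -0.7568 → equal

So the claim does hold at both of these boundary points, even though it is not an identity.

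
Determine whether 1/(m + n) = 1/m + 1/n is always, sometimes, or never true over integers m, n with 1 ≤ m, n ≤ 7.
Never true

The claim fails for every pair in the range. For instance at (m, n) = (6, 3): LHS = 1/9, RHS = 1/2.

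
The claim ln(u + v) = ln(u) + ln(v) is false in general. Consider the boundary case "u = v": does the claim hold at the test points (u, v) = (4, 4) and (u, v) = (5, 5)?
No, fails at both test points

At (4, 4): LHS = ln(8) ≈ 2.079 ≠ RHS = 2·ln(4) ≈ 2.773
At (5, 5): LHS = ln(10) ≈ 2.303 ≠ RHS = 2·ln(5) ≈ 3.219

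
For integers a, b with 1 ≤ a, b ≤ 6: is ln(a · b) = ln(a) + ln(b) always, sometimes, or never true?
The identity holds for every pair in the range. For instance at (a, b) = (3, 3): both sides equal ln(9) ≈ 2.197.

Answer: Always true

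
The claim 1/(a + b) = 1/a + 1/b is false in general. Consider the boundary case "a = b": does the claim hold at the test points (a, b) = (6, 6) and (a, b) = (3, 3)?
At (6, 6): LHS = 1/12 ≠ RHS = 1/3
At (3, 3): LHS = 1/6 ≠ RHS = 2/3

Answer: No, fails at both test points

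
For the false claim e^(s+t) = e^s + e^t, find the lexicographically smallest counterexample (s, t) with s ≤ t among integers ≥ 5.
(s, t) = (5, 5)

Substituting (5, 5) into the claim:
LHS = e^(5+5) = e^10 ≈ 22026.5
RHS = e^5 + e^5 = 2·e^5 ≈ 296.8

Since LHS ≠ RHS, this pair disproves the claim, and no lexicographically smaller pair (s ≤ t, integers ≥ 5) does.

For instance (5, 11) is also a counterexample (LHS = e^16 ≈ 8886110.5, RHS = e^5 + e^11 ≈ 60022.6), but it's lexicographically larger.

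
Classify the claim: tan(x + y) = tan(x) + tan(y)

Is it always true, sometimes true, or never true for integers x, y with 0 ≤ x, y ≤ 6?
Sometimes true

It holds at (x, y) = (0, 1) (both sides equal tan(1) ≈ 1.557), but fails at (x, y) = (1, 6) (LHS = tan(7) ≈ 0.8714, RHS = tan(6) + tan(1) ≈ 1.266).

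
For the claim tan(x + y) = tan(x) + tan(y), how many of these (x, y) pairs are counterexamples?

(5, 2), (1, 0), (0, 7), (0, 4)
1

Testing each pair:
(5, 2): LHS = tan(7) ≈ 0.8714, RHS = tan(5) + tan(2) ≈ -5.566 → counterexample
(1, 0): LHS = tan(1) ≈ 1.557, RHS = tan(1) ≈ 1.557 → satisfies claim
(0, 7): LHS = tan(7) ≈ 0.8714, RHS = tan(7) ≈ 0.8714 → satisfies claim
(0, 4): LHS = tan(4) ≈ 1.158, RHS = tan(4) ≈ 1.158 → satisfies claim

That makes 1 counterexample.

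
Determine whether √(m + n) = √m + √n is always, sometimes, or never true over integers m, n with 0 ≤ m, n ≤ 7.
Sometimes true

It holds at (m, n) = (0, 5) (both sides equal √(5) ≈ 2.236), but fails at (m, n) = (7, 6) (LHS = √(13) ≈ 3.606, RHS = √(6) + √(7) ≈ 5.095).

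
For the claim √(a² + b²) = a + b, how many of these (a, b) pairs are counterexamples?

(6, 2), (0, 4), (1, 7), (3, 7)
Testing each pair:
(6, 2): LHS = 2·√(10) ≈ 6.325, RHS = 8 → counterexample
(0, 4): LHS = 4, RHS = 4 → satisfies claim
(1, 7): LHS = 5·√(2) ≈ 7.071, RHS = 8 → counterexample
(3, 7): LHS = √(58) ≈ 7.616, RHS = 10 → counterexample

That makes 3 counterexamples.

Answer: 3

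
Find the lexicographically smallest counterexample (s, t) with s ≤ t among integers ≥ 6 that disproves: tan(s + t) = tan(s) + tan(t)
(s, t) = (6, 6)

Substituting (6, 6) into the claim:
LHS = tan(6 + 6) = tan(12) ≈ -0.6359
RHS = tan(6) + tan(6) = 2·tan(6) ≈ -0.582

Since LHS ≠ RHS, this pair disproves the claim, and no lexicographically smaller pair (s ≤ t, integers ≥ 6) does.

For instance (6, 13) is also a counterexample (LHS = tan(19) ≈ 0.1516, RHS = tan(6) + tan(13) ≈ 0.172), but it's lexicographically larger.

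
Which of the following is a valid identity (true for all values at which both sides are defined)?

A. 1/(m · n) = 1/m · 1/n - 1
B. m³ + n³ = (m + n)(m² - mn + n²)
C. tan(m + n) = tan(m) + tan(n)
B

A: fails at (3, 3) — LHS = 1/9, RHS = -8/9.
B: holds — e.g. at (4, 4), both sides equal 128.
C: fails at (4, 5) — LHS = tan(9) ≈ -0.4523, RHS = tan(5) + tan(4) ≈ -2.223.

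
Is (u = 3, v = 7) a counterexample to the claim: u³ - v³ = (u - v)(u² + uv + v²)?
Substituting u = 3, v = 7:
LHS = 3³ - 7³ = -316
RHS = (3 - 7)(3² + 3·7 + 7²) = -316

The sides agree, so this pair does not disprove the claim.

Answer: No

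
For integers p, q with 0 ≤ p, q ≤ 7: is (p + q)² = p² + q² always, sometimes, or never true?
It holds at (p, q) = (0, 1) (both sides equal 1), but fails at (p, q) = (3, 7) (LHS = 100, RHS = 58).

Answer: Sometimes true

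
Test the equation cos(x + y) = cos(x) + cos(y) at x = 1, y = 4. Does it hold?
Substituting x = 1, y = 4:

LHS = cos(1 + 4) = cos(5) ≈ 0.2837
RHS = cos(1) + cos(4) ≈ -0.1133

LHS ≠ RHS, so the equation does not hold at this point.

Answer: Fails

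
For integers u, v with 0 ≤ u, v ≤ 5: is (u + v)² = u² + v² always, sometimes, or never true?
Sometimes true

It holds at (u, v) = (0, 1) (both sides equal 1), but fails at (u, v) = (2, 4) (LHS = 36, RHS = 20).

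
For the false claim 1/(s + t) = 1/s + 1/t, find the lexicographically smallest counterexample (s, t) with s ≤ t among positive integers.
(s, t) = (1, 1)

Substituting (1, 1) into the claim:
LHS = 1/(1 + 1) = 1/2
RHS = 1/1 + 1/1 = 2

Since LHS ≠ RHS, this pair disproves the claim, and no lexicographically smaller pair (s ≤ t, positive integers) does.

For instance (5, 7) is also a counterexample (LHS = 1/12, RHS = 12/35), but it's lexicographically larger.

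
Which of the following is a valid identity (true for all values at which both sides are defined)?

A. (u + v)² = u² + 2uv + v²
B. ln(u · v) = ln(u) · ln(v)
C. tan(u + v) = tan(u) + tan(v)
A

A: holds — e.g. at (1, 2), both sides equal 9.
B: fails at (5, 8) — LHS = ln(40) ≈ 3.689, RHS = ln(5)·ln(8) ≈ 3.347.
C: fails at (4, 6) — LHS = tan(10) ≈ 0.6484, RHS = tan(6) + tan(4) ≈ 0.8668.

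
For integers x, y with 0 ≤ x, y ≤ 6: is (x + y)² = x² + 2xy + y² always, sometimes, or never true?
The identity holds for every pair in the range. For instance at (x, y) = (6, 1): both sides equal 49.

Answer: Always true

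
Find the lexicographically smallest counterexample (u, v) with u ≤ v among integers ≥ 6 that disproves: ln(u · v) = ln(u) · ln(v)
(u, v) = (6, 6)

Substituting (6, 6) into the claim:
LHS = ln(6 · 6) = ln(36) ≈ 3.584
RHS = ln(6) · ln(6) = ln(6)² ≈ 3.21

Since LHS ≠ RHS, this pair disproves the claim, and no lexicographically smaller pair (u ≤ v, integers ≥ 6) does.

For instance (6, 8) is also a counterexample (LHS = ln(48) ≈ 3.871, RHS = ln(6)·ln(8) ≈ 3.726), but it's lexicographically larger.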